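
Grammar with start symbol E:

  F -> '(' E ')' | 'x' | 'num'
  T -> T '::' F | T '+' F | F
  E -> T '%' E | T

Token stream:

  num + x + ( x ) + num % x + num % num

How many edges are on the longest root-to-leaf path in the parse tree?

7

[E [T [T [T [T [F num]] + [F x]] + [F ( [E [T [F x]]] )]] + [F num]] % [E [T [T [F x]] + [F num]] % [E [T [F num]]]]]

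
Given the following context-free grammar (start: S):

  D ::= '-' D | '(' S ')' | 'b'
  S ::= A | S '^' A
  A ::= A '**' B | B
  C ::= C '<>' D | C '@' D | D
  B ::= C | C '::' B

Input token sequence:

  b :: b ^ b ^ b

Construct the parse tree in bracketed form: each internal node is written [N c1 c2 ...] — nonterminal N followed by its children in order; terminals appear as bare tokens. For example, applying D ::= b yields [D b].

[S [S [S [A [B [C [D b]] :: [B [C [D b]]]]]] ^ [A [B [C [D b]]]]] ^ [A [B [C [D b]]]]]

S
S ^ A
S ^ A ^ A
A ^ A ^ A
B ^ A ^ A
C :: B ^ A ^ A
D :: B ^ A ^ A
b :: B ^ A ^ A
b :: C ^ A ^ A
b :: D ^ A ^ A
b :: b ^ A ^ A
b :: b ^ B ^ A
b :: b ^ C ^ A
b :: b ^ D ^ A
b :: b ^ b ^ A
b :: b ^ b ^ B
b :: b ^ b ^ C
b :: b ^ b ^ D
b :: b ^ b ^ b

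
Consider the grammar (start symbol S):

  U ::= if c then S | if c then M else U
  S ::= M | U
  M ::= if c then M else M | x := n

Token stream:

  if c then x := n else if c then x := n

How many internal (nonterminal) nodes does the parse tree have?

6

[S [U if c then [M x := n] else [U if c then [S [M x := n]]]]]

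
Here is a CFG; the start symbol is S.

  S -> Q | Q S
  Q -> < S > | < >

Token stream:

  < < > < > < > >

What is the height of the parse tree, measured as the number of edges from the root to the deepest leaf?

6

[S [Q < [S [Q < >] [S [Q < >] [S [Q < >]]]] >]]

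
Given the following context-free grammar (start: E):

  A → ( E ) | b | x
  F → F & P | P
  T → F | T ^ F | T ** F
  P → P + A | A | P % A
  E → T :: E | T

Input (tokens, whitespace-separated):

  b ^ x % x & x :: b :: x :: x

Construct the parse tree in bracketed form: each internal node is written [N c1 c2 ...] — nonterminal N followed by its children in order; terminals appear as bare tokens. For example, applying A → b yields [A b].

[E [T [T [F [P [A b]]]] ^ [F [F [P [P [A x]] % [A x]]] & [P [A x]]]] :: [E [T [F [P [A b]]]] :: [E [T [F [P [A x]]]] :: [E [T [F [P [A x]]]]]]]]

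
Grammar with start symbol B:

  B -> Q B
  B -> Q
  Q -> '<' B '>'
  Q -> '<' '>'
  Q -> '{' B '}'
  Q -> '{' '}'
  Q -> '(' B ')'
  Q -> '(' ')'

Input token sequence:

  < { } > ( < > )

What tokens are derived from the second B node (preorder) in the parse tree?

{ }

[B [Q < [B [Q { }]] >] [B [Q ( [B [Q < >]] )]]]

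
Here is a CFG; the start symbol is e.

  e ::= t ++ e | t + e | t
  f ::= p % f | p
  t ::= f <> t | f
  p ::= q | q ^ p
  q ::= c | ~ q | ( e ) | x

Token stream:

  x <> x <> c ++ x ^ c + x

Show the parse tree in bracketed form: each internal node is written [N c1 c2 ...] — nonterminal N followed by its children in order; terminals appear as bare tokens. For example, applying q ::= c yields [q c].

[e [t [f [p [q x]]] <> [t [f [p [q x]]] <> [t [f [p [q c]]]]]] ++ [e [t [f [p [q x] ^ [p [q c]]]]] + [e [t [f [p [q x]]]]]]]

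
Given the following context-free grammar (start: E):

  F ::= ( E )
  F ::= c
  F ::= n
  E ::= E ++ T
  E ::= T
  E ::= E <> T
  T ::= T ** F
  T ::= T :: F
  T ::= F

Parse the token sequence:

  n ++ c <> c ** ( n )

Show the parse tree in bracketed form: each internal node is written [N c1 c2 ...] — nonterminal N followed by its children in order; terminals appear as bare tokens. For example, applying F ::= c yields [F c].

[E [E [E [T [F n]]] ++ [T [F c]]] <> [T [T [F c]] ** [F ( [E [T [F n]]] )]]]

E
E <> T
E ++ T <> T
T ++ T <> T
F ++ T <> T
n ++ T <> T
n ++ F <> T
n ++ c <> T
n ++ c <> T ** F
n ++ c <> F ** F
n ++ c <> c ** F
n ++ c <> c ** ( E )
n ++ c <> c ** ( T )
n ++ c <> c ** ( F )
n ++ c <> c ** ( n )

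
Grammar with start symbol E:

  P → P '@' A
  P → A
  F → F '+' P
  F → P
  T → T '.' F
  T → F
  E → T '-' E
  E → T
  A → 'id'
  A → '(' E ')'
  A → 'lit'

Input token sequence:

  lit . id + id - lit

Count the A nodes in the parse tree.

4

[E [T [T [F [P [A lit]]]] . [F [F [P [A id]]] + [P [A id]]]] - [E [T [F [P [A lit]]]]]]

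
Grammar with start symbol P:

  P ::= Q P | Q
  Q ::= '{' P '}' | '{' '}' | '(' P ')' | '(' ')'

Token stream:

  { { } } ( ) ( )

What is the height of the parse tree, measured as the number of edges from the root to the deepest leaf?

[P [Q { [P [Q { }]] }] [P [Q ( )] [P [Q ( )]]]]

4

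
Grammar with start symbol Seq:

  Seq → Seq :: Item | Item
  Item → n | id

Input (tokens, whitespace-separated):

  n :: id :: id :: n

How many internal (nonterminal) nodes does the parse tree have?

8

[Seq [Seq [Seq [Seq [Item n]] :: [Item id]] :: [Item id]] :: [Item n]]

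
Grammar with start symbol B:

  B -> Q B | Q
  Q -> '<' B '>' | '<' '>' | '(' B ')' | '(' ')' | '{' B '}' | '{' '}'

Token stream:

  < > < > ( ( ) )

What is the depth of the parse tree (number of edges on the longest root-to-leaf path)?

[B [Q < >] [B [Q < >] [B [Q ( [B [Q ( )]] )]]]]

6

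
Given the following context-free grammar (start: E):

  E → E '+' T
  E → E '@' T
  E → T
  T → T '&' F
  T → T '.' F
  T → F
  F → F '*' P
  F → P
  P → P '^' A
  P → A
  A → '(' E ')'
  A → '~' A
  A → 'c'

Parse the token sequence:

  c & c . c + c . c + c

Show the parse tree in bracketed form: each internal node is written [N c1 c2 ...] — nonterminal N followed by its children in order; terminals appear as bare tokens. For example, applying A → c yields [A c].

[E [E [E [T [T [T [F [P [A c]]]] & [F [P [A c]]]] . [F [P [A c]]]]] + [T [T [F [P [A c]]]] . [F [P [A c]]]]] + [T [F [P [A c]]]]]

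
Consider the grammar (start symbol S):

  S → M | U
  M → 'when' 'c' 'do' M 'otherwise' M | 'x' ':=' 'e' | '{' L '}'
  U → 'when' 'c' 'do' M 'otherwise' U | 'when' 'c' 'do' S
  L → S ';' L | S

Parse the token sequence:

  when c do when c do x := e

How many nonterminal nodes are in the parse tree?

[S [U when c do [S [U when c do [S [M x := e]]]]]]

6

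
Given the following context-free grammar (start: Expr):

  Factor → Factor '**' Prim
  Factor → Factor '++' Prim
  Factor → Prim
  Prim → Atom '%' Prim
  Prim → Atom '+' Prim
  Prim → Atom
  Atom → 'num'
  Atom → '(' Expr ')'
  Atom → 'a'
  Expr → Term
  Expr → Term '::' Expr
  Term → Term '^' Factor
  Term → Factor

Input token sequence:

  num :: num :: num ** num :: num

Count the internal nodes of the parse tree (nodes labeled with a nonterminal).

23

[Expr [Term [Factor [Prim [Atom num]]]] :: [Expr [Term [Factor [Prim [Atom num]]]] :: [Expr [Term [Factor [Factor [Prim [Atom num]]] ** [Prim [Atom num]]]] :: [Expr [Term [Factor [Prim [Atom num]]]]]]]]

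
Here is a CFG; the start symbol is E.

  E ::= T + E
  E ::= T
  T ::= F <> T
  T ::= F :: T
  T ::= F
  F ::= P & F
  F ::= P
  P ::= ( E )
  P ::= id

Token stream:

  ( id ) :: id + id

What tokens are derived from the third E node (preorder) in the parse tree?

[E [T [F [P ( [E [T [F [P id]]]] )]] :: [T [F [P id]]]] + [E [T [F [P id]]]]]

id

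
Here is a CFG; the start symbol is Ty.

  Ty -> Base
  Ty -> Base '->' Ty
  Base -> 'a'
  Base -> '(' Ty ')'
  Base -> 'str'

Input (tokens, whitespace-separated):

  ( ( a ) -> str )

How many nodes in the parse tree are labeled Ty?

[Ty [Base ( [Ty [Base ( [Ty [Base a]] )] -> [Ty [Base str]]] )]]

4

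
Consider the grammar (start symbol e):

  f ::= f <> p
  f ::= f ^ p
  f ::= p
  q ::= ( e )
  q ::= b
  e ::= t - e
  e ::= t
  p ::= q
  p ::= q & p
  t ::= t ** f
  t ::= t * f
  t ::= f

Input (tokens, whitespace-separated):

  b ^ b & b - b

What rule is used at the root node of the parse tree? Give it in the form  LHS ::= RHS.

[e [t [f [f [p [q b]]] ^ [p [q b] & [p [q b]]]]] - [e [t [f [p [q b]]]]]]

e ::= t - e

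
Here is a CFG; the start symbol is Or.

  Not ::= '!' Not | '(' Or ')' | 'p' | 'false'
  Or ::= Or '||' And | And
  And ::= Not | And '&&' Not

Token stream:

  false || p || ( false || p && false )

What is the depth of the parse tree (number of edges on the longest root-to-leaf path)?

[Or [Or [Or [And [Not false]]] || [And [Not p]]] || [And [Not ( [Or [Or [And [Not false]]] || [And [And [Not p]] && [Not false]]] )]]]

7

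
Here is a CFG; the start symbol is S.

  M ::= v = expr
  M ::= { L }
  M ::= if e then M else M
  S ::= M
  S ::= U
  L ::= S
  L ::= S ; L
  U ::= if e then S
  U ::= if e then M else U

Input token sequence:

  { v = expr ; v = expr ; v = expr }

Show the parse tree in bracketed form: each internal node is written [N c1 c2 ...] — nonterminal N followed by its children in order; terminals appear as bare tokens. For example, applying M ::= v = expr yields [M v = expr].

S
M
{ L }
{ S ; L }
{ M ; L }
{ v = expr ; L }
{ v = expr ; S ; L }
{ v = expr ; M ; L }
{ v = expr ; v = expr ; L }
{ v = expr ; v = expr ; S }
{ v = expr ; v = expr ; M }
{ v = expr ; v = expr ; v = expr }

[S [M { [L [S [M v = expr]] ; [L [S [M v = expr]] ; [L [S [M v = expr]]]]] }]]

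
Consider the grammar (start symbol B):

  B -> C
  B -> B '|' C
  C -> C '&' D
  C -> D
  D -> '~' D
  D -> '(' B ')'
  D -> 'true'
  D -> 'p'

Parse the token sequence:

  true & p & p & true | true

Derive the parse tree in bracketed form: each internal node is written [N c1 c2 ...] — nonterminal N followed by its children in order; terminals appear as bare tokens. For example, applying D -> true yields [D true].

B
B | C
C | C
C & D | C
C & D & D | C
C & D & D & D | C
D & D & D & D | C
true & D & D & D | C
true & p & D & D | C
true & p & p & D | C
true & p & p & true | C
true & p & p & true | D
true & p & p & true | true

[B [B [C [C [C [C [D true]] & [D p]] & [D p]] & [D true]]] | [C [D true]]]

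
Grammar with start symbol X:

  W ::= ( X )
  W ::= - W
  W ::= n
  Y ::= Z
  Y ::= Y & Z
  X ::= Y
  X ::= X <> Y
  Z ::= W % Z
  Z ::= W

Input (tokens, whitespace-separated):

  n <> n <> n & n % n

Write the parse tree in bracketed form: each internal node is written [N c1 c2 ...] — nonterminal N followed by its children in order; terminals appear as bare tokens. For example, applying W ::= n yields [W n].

X
X <> Y
X <> Y <> Y
Y <> Y <> Y
Z <> Y <> Y
W <> Y <> Y
n <> Y <> Y
n <> Z <> Y
n <> W <> Y
n <> n <> Y
n <> n <> Y & Z
n <> n <> Z & Z
n <> n <> W & Z
n <> n <> n & Z
n <> n <> n & W % Z
n <> n <> n & n % Z
n <> n <> n & n % W
n <> n <> n & n % n

[X [X [X [Y [Z [W n]]]] <> [Y [Z [W n]]]] <> [Y [Y [Z [W n]]] & [Z [W n] % [Z [W n]]]]]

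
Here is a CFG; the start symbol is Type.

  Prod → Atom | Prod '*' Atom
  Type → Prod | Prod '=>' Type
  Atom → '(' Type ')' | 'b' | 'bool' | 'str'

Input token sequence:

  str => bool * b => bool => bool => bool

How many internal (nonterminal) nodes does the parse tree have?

[Type [Prod [Atom str]] => [Type [Prod [Prod [Atom bool]] * [Atom b]] => [Type [Prod [Atom bool]] => [Type [Prod [Atom bool]] => [Type [Prod [Atom bool]]]]]]]

17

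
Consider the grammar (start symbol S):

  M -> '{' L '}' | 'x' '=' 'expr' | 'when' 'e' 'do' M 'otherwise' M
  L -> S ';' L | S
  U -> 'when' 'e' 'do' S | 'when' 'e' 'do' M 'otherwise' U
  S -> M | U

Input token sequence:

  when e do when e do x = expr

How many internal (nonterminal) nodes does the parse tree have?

[S [U when e do [S [U when e do [S [M x = expr]]]]]]

6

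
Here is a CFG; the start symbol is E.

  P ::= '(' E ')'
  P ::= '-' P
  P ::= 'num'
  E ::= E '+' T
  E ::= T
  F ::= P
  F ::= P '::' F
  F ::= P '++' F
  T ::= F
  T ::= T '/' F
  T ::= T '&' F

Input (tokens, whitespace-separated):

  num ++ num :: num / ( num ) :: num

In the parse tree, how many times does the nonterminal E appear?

2

[E [T [T [F [P num] ++ [F [P num] :: [F [P num]]]]] / [F [P ( [E [T [F [P num]]]] )] :: [F [P num]]]]]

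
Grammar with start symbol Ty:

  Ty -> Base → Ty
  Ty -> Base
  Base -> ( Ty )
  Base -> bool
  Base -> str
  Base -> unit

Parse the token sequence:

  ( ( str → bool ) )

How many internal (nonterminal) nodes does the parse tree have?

[Ty [Base ( [Ty [Base ( [Ty [Base str] → [Ty [Base bool]]] )]] )]]

8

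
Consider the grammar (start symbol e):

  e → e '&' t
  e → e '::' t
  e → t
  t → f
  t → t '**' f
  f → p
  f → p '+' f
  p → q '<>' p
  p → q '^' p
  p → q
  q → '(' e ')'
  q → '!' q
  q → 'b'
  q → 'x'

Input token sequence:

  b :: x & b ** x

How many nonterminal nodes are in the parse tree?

[e [e [e [t [f [p [q b]]]]] :: [t [f [p [q x]]]]] & [t [t [f [p [q b]]]] ** [f [p [q x]]]]]

19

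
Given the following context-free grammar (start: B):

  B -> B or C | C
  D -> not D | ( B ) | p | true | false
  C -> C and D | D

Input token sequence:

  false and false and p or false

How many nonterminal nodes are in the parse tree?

10

[B [B [C [C [C [D false]] and [D false]] and [D p]]] or [C [D false]]]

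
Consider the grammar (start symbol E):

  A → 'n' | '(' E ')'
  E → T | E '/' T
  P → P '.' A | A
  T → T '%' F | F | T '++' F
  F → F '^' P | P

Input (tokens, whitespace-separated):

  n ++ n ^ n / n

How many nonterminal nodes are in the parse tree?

17

[E [E [T [T [F [P [A n]]]] ++ [F [F [P [A n]]] ^ [P [A n]]]]] / [T [F [P [A n]]]]]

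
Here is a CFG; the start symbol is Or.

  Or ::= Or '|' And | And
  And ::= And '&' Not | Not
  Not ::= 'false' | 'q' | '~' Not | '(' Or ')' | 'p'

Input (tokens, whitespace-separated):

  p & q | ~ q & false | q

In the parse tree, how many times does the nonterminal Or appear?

[Or [Or [Or [And [And [Not p]] & [Not q]]] | [And [And [Not ~ [Not q]]] & [Not false]]] | [And [Not q]]]

3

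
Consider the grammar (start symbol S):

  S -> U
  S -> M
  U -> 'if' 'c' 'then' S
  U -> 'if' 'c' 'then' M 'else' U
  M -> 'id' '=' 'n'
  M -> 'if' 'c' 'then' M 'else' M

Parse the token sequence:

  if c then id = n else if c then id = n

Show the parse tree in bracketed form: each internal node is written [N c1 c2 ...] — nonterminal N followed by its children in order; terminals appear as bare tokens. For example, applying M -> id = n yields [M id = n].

S
U
if c then M else U
if c then id = n else U
if c then id = n else if c then S
if c then id = n else if c then M
if c then id = n else if c then id = n

[S [U if c then [M id = n] else [U if c then [S [M id = n]]]]]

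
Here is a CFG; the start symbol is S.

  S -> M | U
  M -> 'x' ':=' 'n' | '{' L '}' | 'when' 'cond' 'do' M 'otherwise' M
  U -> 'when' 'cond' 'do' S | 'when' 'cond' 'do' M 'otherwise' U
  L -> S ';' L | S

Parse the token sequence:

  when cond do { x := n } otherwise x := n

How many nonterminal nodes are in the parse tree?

7

[S [M when cond do [M { [L [S [M x := n]]] }] otherwise [M x := n]]]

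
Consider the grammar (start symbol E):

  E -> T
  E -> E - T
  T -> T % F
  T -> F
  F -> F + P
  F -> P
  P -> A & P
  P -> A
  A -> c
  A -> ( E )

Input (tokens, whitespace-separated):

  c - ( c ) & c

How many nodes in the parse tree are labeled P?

[E [E [T [F [P [A c]]]]] - [T [F [P [A ( [E [T [F [P [A c]]]]] )] & [P [A c]]]]]]

4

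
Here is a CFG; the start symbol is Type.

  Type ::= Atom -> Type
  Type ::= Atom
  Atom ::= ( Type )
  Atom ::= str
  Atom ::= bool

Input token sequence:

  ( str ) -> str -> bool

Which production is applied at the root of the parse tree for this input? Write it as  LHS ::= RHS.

[Type [Atom ( [Type [Atom str]] )] -> [Type [Atom str] -> [Type [Atom bool]]]]

Type ::= Atom -> Type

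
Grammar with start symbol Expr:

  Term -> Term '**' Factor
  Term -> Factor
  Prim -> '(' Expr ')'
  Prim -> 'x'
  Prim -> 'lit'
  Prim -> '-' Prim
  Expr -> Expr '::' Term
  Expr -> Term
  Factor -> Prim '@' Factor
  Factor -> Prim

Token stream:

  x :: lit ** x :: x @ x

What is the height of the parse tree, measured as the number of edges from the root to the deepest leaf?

6

[Expr [Expr [Expr [Term [Factor [Prim x]]]] :: [Term [Term [Factor [Prim lit]]] ** [Factor [Prim x]]]] :: [Term [Factor [Prim x] @ [Factor [Prim x]]]]]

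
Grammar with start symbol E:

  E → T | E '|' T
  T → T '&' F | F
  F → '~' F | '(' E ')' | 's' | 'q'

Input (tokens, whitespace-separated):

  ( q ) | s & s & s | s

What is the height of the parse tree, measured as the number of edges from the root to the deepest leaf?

8

[E [E [E [T [F ( [E [T [F q]]] )]]] | [T [T [T [F s]] & [F s]] & [F s]]] | [T [F s]]]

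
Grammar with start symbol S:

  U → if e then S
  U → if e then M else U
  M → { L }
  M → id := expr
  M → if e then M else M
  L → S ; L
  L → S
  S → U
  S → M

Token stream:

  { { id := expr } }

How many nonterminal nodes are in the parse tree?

8

[S [M { [L [S [M { [L [S [M id := expr]]] }]]] }]]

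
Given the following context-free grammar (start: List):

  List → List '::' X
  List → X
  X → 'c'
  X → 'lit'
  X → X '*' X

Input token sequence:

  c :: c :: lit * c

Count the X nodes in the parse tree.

[List [List [List [X c]] :: [X c]] :: [X [X lit] * [X c]]]

5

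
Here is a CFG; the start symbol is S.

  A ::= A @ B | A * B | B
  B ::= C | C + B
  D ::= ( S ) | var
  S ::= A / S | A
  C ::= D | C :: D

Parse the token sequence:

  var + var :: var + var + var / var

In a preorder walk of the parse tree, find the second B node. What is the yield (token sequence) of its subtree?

var :: var + var + var

[S [A [B [C [D var]] + [B [C [C [D var]] :: [D var]] + [B [C [D var]] + [B [C [D var]]]]]]] / [S [A [B [C [D var]]]]]]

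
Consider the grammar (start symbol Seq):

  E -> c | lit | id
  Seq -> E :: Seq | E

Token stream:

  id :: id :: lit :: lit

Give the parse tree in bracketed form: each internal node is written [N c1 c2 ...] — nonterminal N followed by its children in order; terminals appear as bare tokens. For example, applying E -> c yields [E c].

[Seq [E id] :: [Seq [E id] :: [Seq [E lit] :: [Seq [E lit]]]]]

Seq
E :: Seq
id :: Seq
id :: E :: Seq
id :: id :: Seq
id :: id :: E :: Seq
id :: id :: lit :: Seq
id :: id :: lit :: E
id :: id :: lit :: lit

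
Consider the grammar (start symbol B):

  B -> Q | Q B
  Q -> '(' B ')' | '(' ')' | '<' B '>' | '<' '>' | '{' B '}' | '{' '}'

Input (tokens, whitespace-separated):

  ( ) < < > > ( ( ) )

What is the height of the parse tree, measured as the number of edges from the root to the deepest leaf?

6

[B [Q ( )] [B [Q < [B [Q < >]] >] [B [Q ( [B [Q ( )]] )]]]]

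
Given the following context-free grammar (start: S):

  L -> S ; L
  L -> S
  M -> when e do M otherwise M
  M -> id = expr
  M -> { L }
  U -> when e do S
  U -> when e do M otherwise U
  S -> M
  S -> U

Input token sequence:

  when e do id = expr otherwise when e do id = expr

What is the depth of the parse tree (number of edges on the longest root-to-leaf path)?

[S [U when e do [M id = expr] otherwise [U when e do [S [M id = expr]]]]]

5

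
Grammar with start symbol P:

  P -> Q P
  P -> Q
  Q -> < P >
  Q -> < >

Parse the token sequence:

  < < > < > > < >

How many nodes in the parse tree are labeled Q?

4

[P [Q < [P [Q < >] [P [Q < >]]] >] [P [Q < >]]]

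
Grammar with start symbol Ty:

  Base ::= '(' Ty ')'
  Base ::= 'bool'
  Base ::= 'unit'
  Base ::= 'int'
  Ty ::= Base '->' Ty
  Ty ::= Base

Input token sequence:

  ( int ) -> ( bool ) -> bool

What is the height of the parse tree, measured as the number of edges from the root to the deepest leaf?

5

[Ty [Base ( [Ty [Base int]] )] -> [Ty [Base ( [Ty [Base bool]] )] -> [Ty [Base bool]]]]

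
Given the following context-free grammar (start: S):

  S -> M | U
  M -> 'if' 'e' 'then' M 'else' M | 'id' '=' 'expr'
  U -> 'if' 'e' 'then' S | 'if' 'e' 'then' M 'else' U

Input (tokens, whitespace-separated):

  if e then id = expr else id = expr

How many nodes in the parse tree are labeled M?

[S [M if e then [M id = expr] else [M id = expr]]]

3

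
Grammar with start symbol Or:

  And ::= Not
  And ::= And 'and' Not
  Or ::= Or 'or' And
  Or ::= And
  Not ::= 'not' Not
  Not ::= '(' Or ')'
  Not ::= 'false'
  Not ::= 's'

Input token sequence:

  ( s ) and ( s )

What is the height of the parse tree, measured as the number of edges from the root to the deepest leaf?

[Or [And [And [Not ( [Or [And [Not s]]] )]] and [Not ( [Or [And [Not s]]] )]]]

7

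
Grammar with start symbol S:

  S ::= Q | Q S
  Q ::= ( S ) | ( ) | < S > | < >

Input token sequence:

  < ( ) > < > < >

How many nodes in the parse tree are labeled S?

4

[S [Q < [S [Q ( )]] >] [S [Q < >] [S [Q < >]]]]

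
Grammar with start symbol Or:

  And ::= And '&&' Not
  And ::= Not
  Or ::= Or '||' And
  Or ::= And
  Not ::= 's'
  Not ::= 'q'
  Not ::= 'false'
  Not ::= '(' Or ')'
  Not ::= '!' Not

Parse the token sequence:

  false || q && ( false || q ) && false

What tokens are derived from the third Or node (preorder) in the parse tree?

false || q

[Or [Or [And [Not false]]] || [And [And [And [Not q]] && [Not ( [Or [Or [And [Not false]]] || [And [Not q]]] )]] && [Not false]]]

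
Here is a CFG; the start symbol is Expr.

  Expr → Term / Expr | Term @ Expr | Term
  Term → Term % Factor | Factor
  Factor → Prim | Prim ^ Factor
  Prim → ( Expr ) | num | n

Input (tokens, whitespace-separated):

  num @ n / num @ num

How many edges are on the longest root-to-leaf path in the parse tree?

[Expr [Term [Factor [Prim num]]] @ [Expr [Term [Factor [Prim n]]] / [Expr [Term [Factor [Prim num]]] @ [Expr [Term [Factor [Prim num]]]]]]]

7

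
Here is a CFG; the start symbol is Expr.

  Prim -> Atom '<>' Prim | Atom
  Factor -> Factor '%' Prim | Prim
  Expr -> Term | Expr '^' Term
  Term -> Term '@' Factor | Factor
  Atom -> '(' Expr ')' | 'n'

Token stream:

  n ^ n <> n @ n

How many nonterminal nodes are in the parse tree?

[Expr [Expr [Term [Factor [Prim [Atom n]]]]] ^ [Term [Term [Factor [Prim [Atom n] <> [Prim [Atom n]]]]] @ [Factor [Prim [Atom n]]]]]

16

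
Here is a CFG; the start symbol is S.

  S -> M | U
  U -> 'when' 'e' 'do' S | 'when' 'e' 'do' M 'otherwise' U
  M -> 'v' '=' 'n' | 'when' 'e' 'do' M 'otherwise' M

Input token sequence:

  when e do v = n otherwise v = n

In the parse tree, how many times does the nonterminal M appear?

3

[S [M when e do [M v = n] otherwise [M v = n]]]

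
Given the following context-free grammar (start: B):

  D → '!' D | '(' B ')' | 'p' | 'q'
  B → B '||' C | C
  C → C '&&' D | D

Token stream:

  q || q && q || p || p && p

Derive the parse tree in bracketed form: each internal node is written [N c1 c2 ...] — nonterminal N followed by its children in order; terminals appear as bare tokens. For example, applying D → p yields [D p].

B
B || C
B || C || C
B || C || C || C
C || C || C || C
D || C || C || C
q || C || C || C
q || C && D || C || C
q || D && D || C || C
q || q && D || C || C
q || q && q || C || C
q || q && q || D || C
q || q && q || p || C
q || q && q || p || C && D
q || q && q || p || D && D
q || q && q || p || p && D
q || q && q || p || p && p

[B [B [B [B [C [D q]]] || [C [C [D q]] && [D q]]] || [C [D p]]] || [C [C [D p]] && [D p]]]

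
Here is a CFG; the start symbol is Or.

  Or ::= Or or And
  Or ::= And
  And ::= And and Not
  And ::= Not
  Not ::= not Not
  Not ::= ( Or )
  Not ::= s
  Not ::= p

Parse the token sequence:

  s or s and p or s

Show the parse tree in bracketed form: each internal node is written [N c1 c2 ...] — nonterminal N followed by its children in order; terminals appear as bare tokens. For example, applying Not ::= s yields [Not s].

[Or [Or [Or [And [Not s]]] or [And [And [Not s]] and [Not p]]] or [And [Not s]]]

Or
Or or And
Or or And or And
And or And or And
Not or And or And
s or And or And
s or And and Not or And
s or Not and Not or And
s or s and Not or And
s or s and p or And
s or s and p or Not
s or s and p or s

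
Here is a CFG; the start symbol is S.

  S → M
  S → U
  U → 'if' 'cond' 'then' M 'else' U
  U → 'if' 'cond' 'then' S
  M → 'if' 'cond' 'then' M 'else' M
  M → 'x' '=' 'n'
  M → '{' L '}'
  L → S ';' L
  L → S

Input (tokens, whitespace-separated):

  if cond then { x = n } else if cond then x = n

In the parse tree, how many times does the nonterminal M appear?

3

[S [U if cond then [M { [L [S [M x = n]]] }] else [U if cond then [S [M x = n]]]]]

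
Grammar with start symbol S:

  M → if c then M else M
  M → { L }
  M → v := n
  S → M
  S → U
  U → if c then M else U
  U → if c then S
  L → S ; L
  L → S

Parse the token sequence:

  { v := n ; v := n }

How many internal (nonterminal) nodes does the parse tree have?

8

[S [M { [L [S [M v := n]] ; [L [S [M v := n]]]] }]]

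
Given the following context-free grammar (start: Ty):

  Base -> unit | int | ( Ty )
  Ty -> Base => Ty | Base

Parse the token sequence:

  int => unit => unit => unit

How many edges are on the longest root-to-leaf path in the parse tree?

[Ty [Base int] => [Ty [Base unit] => [Ty [Base unit] => [Ty [Base unit]]]]]

5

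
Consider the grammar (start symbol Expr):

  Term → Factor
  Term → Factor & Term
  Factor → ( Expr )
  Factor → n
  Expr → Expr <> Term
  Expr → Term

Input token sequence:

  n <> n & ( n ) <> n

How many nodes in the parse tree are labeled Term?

[Expr [Expr [Expr [Term [Factor n]]] <> [Term [Factor n] & [Term [Factor ( [Expr [Term [Factor n]]] )]]]] <> [Term [Factor n]]]

5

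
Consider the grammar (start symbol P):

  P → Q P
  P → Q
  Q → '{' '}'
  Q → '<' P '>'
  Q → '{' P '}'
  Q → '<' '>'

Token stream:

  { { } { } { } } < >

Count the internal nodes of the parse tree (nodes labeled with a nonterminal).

10

[P [Q { [P [Q { }] [P [Q { }] [P [Q { }]]]] }] [P [Q < >]]]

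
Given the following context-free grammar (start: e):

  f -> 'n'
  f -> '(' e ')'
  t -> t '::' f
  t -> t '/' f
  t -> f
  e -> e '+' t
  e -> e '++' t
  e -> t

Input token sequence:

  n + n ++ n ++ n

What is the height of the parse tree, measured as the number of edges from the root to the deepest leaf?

[e [e [e [e [t [f n]]] + [t [f n]]] ++ [t [f n]]] ++ [t [f n]]]

6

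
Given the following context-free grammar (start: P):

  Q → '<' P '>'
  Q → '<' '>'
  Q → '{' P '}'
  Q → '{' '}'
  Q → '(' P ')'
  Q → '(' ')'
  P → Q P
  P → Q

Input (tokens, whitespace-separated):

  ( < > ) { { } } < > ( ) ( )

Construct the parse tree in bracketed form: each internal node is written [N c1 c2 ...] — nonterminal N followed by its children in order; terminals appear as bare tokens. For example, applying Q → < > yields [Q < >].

[P [Q ( [P [Q < >]] )] [P [Q { [P [Q { }]] }] [P [Q < >] [P [Q ( )] [P [Q ( )]]]]]]

P
Q P
( P ) P
( Q ) P
( < > ) P
( < > ) Q P
( < > ) { P } P
( < > ) { Q } P
( < > ) { { } } P
( < > ) { { } } Q P
( < > ) { { } } < > P
( < > ) { { } } < > Q P
( < > ) { { } } < > ( ) P
( < > ) { { } } < > ( ) Q
( < > ) { { } } < > ( ) ( )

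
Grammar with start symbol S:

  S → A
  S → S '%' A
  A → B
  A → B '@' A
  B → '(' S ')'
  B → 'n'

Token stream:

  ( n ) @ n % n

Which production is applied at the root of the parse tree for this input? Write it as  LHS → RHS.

[S [S [A [B ( [S [A [B n]]] )] @ [A [B n]]]] % [A [B n]]]

S → S '%' A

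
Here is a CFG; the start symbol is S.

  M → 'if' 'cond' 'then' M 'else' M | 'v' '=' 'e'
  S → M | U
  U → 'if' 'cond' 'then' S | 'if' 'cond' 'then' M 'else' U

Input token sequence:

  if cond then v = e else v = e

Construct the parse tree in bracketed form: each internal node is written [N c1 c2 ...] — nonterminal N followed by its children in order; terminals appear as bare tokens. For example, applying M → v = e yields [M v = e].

S
M
if cond then M else M
if cond then v = e else M
if cond then v = e else v = e

[S [M if cond then [M v = e] else [M v = e]]]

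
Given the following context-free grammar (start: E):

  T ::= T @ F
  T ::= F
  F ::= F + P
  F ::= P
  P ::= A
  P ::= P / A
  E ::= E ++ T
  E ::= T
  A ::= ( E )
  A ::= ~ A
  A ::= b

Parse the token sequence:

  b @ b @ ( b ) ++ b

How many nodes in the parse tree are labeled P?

5

[E [E [T [T [T [F [P [A b]]]] @ [F [P [A b]]]] @ [F [P [A ( [E [T [F [P [A b]]]]] )]]]]] ++ [T [F [P [A b]]]]]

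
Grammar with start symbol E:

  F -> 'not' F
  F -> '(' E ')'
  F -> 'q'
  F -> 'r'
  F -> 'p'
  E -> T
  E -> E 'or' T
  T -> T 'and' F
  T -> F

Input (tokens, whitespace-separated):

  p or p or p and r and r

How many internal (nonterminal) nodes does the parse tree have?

[E [E [E [T [F p]]] or [T [F p]]] or [T [T [T [F p]] and [F r]] and [F r]]]

13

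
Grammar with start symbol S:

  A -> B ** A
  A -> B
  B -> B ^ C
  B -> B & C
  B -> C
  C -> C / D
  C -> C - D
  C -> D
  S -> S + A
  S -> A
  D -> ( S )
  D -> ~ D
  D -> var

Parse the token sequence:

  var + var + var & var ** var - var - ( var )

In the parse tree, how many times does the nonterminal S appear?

4

[S [S [S [A [B [C [D var]]]]] + [A [B [C [D var]]]]] + [A [B [B [C [D var]]] & [C [D var]]] ** [A [B [C [C [C [D var]] - [D var]] - [D ( [S [A [B [C [D var]]]]] )]]]]]]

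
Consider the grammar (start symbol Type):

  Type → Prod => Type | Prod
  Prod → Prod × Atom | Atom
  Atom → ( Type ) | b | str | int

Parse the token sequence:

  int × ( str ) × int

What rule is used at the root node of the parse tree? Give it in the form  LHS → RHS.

Type → Prod

[Type [Prod [Prod [Prod [Atom int]] × [Atom ( [Type [Prod [Atom str]]] )]] × [Atom int]]]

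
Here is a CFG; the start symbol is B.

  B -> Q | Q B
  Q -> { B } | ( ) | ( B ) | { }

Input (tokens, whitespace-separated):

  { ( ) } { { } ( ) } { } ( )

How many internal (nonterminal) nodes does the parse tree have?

[B [Q { [B [Q ( )]] }] [B [Q { [B [Q { }] [B [Q ( )]]] }] [B [Q { }] [B [Q ( )]]]]]

14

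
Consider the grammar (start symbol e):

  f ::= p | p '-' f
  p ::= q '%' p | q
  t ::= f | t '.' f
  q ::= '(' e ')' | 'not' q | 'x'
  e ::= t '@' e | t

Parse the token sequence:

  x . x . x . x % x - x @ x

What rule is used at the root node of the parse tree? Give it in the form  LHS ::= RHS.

[e [t [t [t [t [f [p [q x]]]] . [f [p [q x]]]] . [f [p [q x]]]] . [f [p [q x] % [p [q x]]] - [f [p [q x]]]]] @ [e [t [f [p [q x]]]]]]

e ::= t '@' e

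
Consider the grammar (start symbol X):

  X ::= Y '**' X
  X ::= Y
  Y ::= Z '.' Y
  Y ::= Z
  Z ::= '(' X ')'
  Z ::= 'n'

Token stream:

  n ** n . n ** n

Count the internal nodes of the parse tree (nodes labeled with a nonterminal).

11

[X [Y [Z n]] ** [X [Y [Z n] . [Y [Z n]]] ** [X [Y [Z n]]]]]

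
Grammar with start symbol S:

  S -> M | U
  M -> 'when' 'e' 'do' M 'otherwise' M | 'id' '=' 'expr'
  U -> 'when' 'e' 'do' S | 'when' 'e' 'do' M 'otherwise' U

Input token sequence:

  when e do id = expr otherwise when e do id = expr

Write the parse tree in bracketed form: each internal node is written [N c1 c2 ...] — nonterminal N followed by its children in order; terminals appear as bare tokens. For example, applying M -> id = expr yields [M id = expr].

S
U
when e do M otherwise U
when e do id = expr otherwise U
when e do id = expr otherwise when e do S
when e do id = expr otherwise when e do M
when e do id = expr otherwise when e do id = expr

[S [U when e do [M id = expr] otherwise [U when e do [S [M id = expr]]]]]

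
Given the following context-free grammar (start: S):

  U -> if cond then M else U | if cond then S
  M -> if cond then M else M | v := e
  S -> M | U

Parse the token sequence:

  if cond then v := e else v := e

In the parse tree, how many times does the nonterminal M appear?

3

[S [M if cond then [M v := e] else [M v := e]]]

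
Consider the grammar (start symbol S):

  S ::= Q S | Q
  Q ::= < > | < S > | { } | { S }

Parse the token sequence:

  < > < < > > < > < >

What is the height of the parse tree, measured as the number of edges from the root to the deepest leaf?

[S [Q < >] [S [Q < [S [Q < >]] >] [S [Q < >] [S [Q < >]]]]]

5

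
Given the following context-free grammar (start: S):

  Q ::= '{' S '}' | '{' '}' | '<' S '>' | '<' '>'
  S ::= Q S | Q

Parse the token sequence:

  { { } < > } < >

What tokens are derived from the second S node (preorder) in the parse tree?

{ } < >

[S [Q { [S [Q { }] [S [Q < >]]] }] [S [Q < >]]]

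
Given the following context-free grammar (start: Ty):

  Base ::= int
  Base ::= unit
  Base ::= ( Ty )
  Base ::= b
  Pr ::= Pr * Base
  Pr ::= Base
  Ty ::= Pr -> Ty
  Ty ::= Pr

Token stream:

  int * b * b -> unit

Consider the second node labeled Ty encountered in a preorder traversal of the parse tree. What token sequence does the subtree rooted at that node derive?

[Ty [Pr [Pr [Pr [Base int]] * [Base b]] * [Base b]] -> [Ty [Pr [Base unit]]]]

unit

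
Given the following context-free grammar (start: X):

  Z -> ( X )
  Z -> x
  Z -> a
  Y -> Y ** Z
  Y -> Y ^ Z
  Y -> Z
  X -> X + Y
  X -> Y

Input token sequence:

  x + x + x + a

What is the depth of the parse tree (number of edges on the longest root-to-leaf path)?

[X [X [X [X [Y [Z x]]] + [Y [Z x]]] + [Y [Z x]]] + [Y [Z a]]]

6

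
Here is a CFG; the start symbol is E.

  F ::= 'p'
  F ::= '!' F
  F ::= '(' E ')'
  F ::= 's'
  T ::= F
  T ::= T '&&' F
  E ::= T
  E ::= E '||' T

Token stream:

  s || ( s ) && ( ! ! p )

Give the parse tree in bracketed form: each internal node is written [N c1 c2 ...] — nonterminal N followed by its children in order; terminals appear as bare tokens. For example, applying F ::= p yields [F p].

[E [E [T [F s]]] || [T [T [F ( [E [T [F s]]] )]] && [F ( [E [T [F ! [F ! [F p]]]]] )]]]

E
E || T
T || T
F || T
s || T
s || T && F
s || F && F
s || ( E ) && F
s || ( T ) && F
s || ( F ) && F
s || ( s ) && F
s || ( s ) && ( E )
s || ( s ) && ( T )
s || ( s ) && ( F )
s || ( s ) && ( ! F )
s || ( s ) && ( ! ! F )
s || ( s ) && ( ! ! p )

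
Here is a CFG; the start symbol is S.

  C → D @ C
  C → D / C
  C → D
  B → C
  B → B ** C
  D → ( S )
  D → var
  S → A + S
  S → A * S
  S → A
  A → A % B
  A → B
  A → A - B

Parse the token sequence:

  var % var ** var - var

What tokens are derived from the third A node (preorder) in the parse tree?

var

[S [A [A [A [B [C [D var]]]] % [B [B [C [D var]]] ** [C [D var]]]] - [B [C [D var]]]]]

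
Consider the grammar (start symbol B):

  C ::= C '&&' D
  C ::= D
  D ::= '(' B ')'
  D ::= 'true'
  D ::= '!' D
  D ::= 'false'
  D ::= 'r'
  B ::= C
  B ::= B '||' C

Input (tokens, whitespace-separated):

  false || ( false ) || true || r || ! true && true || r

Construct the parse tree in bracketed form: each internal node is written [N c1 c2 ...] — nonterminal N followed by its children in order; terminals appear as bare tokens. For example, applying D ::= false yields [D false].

[B [B [B [B [B [B [C [D false]]] || [C [D ( [B [C [D false]]] )]]] || [C [D true]]] || [C [D r]]] || [C [C [D ! [D true]]] && [D true]]] || [C [D r]]]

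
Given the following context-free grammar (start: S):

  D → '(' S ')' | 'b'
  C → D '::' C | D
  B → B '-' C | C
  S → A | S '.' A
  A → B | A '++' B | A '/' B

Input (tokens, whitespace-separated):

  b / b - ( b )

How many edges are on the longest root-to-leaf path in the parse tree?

10

[S [A [A [B [C [D b]]]] / [B [B [C [D b]]] - [C [D ( [S [A [B [C [D b]]]]] )]]]]]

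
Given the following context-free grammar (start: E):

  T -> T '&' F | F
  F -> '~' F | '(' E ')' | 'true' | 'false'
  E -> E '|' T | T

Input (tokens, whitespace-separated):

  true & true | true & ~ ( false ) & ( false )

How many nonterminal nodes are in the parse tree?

19

[E [E [T [T [F true]] & [F true]]] | [T [T [T [F true]] & [F ~ [F ( [E [T [F false]]] )]]] & [F ( [E [T [F false]]] )]]]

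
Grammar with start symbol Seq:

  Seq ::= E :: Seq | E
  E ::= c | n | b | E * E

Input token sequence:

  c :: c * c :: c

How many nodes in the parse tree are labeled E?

5

[Seq [E c] :: [Seq [E [E c] * [E c]] :: [Seq [E c]]]]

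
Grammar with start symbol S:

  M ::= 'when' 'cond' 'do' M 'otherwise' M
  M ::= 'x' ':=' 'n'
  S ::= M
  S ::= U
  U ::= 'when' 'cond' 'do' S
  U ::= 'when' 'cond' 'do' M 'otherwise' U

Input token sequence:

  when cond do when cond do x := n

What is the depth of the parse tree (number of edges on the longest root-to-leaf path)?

6

[S [U when cond do [S [U when cond do [S [M x := n]]]]]]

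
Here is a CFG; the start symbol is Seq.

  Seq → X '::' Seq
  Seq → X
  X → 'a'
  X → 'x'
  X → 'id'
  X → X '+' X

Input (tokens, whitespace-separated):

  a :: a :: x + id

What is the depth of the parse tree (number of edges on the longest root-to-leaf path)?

5

[Seq [X a] :: [Seq [X a] :: [Seq [X [X x] + [X id]]]]]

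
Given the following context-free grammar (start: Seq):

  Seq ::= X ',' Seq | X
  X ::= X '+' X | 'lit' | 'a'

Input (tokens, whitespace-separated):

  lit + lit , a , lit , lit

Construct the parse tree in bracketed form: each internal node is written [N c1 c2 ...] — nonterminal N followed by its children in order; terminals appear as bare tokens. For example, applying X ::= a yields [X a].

Seq
X , Seq
X + X , Seq
lit + X , Seq
lit + lit , Seq
lit + lit , X , Seq
lit + lit , a , Seq
lit + lit , a , X , Seq
lit + lit , a , lit , Seq
lit + lit , a , lit , X
lit + lit , a , lit , lit

[Seq [X [X lit] + [X lit]] , [Seq [X a] , [Seq [X lit] , [Seq [X lit]]]]]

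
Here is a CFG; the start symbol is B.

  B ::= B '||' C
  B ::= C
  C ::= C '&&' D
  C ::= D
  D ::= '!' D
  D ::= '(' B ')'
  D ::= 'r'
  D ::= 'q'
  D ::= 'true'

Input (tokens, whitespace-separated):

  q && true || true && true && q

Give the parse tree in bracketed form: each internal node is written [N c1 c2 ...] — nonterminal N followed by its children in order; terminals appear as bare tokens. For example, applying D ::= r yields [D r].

[B [B [C [C [D q]] && [D true]]] || [C [C [C [D true]] && [D true]] && [D q]]]

B
B || C
C || C
C && D || C
D && D || C
q && D || C
q && true || C
q && true || C && D
q && true || C && D && D
q && true || D && D && D
q && true || true && D && D
q && true || true && true && D
q && true || true && true && q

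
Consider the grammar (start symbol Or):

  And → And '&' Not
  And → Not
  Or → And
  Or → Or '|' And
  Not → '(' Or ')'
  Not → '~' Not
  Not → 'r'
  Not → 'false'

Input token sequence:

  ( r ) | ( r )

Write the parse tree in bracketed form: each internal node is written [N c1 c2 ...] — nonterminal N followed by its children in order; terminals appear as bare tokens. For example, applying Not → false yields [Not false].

Or
Or | And
And | And
Not | And
( Or ) | And
( And ) | And
( Not ) | And
( r ) | And
( r ) | Not
( r ) | ( Or )
( r ) | ( And )
( r ) | ( Not )
( r ) | ( r )

[Or [Or [And [Not ( [Or [And [Not r]]] )]]] | [And [Not ( [Or [And [Not r]]] )]]]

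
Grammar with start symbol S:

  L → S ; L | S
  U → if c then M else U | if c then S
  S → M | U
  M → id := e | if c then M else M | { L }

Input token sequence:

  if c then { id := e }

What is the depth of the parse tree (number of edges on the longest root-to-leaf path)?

7

[S [U if c then [S [M { [L [S [M id := e]]] }]]]]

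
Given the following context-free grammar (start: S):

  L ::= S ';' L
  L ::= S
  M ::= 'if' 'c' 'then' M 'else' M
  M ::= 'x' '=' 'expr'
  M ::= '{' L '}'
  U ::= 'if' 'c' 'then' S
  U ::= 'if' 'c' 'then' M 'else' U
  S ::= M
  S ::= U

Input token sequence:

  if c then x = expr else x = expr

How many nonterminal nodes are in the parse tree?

[S [M if c then [M x = expr] else [M x = expr]]]

4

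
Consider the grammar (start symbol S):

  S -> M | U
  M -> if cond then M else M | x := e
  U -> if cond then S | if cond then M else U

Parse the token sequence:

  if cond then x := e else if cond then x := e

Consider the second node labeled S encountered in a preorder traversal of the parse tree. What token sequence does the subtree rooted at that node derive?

[S [U if cond then [M x := e] else [U if cond then [S [M x := e]]]]]

x := e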